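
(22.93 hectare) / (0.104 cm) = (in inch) 8.68e+09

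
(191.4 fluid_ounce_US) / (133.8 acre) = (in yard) 1.143e-08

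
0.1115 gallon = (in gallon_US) 0.1115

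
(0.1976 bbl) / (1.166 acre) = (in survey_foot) 2.184e-05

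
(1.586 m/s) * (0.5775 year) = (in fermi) 2.888e+22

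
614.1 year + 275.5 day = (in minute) 3.232e+08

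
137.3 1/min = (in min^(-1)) 137.3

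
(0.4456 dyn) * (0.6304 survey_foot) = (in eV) 5.344e+12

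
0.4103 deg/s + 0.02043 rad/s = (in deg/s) 1.581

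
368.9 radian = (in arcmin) 1.268e+06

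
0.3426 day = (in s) 2.96e+04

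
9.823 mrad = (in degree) 0.5628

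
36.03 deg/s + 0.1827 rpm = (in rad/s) 0.648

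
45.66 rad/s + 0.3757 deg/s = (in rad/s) 45.67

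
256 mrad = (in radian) 0.256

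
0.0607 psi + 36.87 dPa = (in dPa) 4222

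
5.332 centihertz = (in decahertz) 0.005332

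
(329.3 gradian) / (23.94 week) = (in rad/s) 3.573e-07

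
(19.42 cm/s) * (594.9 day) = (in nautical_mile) 5390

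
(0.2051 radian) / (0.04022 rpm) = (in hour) 0.01353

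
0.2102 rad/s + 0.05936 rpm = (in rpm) 2.067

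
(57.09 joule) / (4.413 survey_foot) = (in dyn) 4.244e+06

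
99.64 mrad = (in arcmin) 342.5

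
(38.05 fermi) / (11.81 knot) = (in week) 1.036e-20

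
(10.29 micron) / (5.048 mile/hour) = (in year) 1.446e-13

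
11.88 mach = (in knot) 7863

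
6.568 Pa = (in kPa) 0.006568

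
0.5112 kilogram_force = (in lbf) 1.127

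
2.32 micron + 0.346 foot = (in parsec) 3.418e-18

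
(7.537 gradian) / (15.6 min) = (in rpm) 0.001208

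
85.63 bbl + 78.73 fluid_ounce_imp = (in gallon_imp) 2995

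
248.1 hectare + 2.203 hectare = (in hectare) 250.3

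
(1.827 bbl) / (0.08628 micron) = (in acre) 831.9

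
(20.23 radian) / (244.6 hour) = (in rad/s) 2.297e-05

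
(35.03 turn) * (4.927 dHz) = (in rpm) 1036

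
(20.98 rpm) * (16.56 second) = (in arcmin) 1.251e+05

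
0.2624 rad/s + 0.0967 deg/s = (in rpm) 2.522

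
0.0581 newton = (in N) 0.0581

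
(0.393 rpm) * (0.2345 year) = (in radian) 3.043e+05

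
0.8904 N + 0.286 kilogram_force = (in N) 3.695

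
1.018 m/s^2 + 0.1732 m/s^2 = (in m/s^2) 1.191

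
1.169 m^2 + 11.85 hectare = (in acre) 29.28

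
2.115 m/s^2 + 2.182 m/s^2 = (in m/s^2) 4.297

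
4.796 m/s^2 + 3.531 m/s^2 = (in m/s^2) 8.327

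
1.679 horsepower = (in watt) 1252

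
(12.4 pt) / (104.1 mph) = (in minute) 1.567e-06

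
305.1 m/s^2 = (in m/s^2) 305.1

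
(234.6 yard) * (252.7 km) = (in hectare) 5421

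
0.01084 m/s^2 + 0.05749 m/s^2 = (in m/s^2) 0.06833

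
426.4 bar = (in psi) 6184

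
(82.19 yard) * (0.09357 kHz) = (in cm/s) 7.032e+05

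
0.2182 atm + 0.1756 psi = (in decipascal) 2.332e+05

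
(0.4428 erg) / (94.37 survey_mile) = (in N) 2.916e-13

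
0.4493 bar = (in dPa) 4.493e+05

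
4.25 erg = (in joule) 4.25e-07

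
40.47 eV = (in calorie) 1.55e-18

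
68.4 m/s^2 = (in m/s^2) 68.4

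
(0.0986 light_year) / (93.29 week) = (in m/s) 1.653e+07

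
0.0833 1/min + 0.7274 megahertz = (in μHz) 7.274e+11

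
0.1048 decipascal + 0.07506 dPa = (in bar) 1.799e-07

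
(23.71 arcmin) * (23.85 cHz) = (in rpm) 0.01571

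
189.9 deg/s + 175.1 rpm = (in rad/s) 21.65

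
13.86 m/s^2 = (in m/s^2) 13.86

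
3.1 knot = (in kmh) 5.741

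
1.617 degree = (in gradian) 1.797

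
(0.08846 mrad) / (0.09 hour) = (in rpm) 2.607e-06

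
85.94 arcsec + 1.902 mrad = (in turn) 0.000369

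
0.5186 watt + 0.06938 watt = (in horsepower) 0.0007885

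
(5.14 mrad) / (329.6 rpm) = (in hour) 4.137e-08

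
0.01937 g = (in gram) 0.01937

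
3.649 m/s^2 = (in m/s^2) 3.649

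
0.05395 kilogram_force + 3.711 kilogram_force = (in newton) 36.92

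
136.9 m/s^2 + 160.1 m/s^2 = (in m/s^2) 297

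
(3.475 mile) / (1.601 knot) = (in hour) 1.886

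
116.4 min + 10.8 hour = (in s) 4.586e+04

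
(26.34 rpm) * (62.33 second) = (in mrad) 1.719e+05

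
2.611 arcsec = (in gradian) 0.0008059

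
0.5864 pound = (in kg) 0.266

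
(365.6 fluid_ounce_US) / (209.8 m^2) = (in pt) 0.1461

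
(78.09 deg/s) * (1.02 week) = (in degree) 4.817e+07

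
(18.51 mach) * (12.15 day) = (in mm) 6.616e+12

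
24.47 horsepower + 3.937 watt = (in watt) 1.825e+04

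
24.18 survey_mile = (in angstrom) 3.891e+14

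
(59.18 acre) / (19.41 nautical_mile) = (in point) 1.889e+04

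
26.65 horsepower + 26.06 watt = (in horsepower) 26.68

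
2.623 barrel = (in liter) 417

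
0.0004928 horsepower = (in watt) 0.3675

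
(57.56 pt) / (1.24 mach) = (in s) 4.809e-05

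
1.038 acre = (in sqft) 4.522e+04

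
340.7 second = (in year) 1.08e-05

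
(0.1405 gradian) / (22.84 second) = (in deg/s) 0.005536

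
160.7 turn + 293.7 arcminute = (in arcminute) 3.471e+06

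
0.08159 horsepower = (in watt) 60.84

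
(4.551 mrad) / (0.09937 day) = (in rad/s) 5.301e-07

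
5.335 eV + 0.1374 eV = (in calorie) 2.096e-19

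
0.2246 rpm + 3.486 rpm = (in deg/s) 22.26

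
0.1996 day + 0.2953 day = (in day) 0.4949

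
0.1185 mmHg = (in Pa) 15.8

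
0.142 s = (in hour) 3.944e-05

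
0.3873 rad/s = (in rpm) 3.698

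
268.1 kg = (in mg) 2.681e+08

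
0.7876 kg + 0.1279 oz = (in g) 791.2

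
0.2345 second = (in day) 2.714e-06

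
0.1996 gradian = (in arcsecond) 646.7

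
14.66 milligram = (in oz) 0.0005171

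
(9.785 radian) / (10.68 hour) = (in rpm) 0.00243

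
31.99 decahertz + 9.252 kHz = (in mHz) 9.572e+06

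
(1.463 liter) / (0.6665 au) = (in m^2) 1.467e-14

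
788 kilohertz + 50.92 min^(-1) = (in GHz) 0.000788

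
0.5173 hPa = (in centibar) 0.05173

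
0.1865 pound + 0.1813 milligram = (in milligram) 8.46e+04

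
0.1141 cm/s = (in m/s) 0.001141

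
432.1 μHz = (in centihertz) 0.04321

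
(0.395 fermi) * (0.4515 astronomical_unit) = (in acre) 6.593e-09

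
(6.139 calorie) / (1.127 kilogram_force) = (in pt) 6588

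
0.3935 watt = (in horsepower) 0.0005277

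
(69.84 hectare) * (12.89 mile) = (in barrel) 9.113e+10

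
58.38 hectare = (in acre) 144.3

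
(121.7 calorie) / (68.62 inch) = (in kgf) 29.79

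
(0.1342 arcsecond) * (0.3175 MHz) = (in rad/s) 0.2066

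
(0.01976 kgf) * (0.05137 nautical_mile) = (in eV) 1.151e+20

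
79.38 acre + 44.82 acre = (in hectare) 50.26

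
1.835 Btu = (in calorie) 462.7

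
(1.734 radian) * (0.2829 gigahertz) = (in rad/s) 4.905e+08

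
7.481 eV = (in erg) 1.199e-11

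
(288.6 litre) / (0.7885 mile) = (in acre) 5.62e-08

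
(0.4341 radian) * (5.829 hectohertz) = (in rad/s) 253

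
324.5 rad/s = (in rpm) 3099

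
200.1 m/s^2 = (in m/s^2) 200.1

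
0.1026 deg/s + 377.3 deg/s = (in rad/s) 6.587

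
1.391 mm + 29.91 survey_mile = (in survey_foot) 1.579e+05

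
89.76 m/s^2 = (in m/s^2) 89.76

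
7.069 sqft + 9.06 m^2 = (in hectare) 0.0009717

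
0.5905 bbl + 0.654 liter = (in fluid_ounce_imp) 3327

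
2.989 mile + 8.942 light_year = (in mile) 5.257e+13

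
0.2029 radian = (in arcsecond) 4.185e+04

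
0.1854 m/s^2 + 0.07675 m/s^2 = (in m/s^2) 0.2621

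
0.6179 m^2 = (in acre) 0.0001527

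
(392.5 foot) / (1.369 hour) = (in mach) 7.129e-05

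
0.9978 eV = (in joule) 1.599e-19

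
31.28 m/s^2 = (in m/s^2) 31.28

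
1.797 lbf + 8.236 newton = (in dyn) 1.623e+06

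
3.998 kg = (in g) 3998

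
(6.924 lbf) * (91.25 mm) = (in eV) 1.754e+19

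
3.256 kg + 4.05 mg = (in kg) 3.256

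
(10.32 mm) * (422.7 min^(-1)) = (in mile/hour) 0.1626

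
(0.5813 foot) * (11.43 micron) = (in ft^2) 2.18e-05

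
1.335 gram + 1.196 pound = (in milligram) 5.438e+05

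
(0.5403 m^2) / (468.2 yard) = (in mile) 7.842e-07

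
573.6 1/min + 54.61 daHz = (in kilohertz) 0.5557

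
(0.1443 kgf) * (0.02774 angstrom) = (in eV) 2.45e+07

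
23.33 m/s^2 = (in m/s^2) 23.33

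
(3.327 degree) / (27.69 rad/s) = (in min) 3.495e-05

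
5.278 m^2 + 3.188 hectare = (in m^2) 3.189e+04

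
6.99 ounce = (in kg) 0.1982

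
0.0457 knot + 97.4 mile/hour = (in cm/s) 4357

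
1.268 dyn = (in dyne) 1.268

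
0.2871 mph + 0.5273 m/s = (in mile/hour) 1.467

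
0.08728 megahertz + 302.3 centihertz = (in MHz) 0.08728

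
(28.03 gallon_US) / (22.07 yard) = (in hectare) 5.258e-07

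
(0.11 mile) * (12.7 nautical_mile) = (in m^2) 4.164e+06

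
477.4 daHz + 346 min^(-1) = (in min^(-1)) 2.868e+05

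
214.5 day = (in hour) 5148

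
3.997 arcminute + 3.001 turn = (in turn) 3.001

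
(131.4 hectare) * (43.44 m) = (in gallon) 1.508e+10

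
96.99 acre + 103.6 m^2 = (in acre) 97.02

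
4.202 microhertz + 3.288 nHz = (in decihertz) 4.205e-05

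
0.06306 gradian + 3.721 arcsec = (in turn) 0.0001605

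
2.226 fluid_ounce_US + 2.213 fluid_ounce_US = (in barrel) 0.0008257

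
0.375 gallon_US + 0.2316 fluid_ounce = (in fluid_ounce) 48.23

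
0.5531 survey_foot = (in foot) 0.5531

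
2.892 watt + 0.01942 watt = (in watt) 2.911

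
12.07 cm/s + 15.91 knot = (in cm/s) 830.6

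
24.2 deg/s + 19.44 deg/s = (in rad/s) 0.7617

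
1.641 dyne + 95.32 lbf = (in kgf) 43.24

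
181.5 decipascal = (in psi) 0.002632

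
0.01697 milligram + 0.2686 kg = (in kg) 0.2686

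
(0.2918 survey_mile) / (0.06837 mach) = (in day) 0.0002335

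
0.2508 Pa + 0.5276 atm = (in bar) 0.5346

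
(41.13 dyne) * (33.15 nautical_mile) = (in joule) 25.25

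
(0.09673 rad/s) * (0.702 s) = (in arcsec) 1.401e+04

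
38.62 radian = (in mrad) 3.862e+04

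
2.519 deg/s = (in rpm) 0.4198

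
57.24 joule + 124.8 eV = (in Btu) 0.05425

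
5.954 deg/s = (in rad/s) 0.1039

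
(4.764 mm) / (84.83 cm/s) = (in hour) 1.56e-06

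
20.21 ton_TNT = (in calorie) 2.021e+10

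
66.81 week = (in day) 467.7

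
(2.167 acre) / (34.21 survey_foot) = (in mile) 0.5226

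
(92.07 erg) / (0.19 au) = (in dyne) 3.239e-11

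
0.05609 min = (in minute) 0.05609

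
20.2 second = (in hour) 0.005611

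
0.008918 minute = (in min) 0.008918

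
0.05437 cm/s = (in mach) 1.597e-06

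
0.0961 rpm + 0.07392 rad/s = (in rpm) 0.802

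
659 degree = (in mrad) 1.15e+04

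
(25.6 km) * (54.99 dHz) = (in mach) 413.4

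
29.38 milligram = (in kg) 2.938e-05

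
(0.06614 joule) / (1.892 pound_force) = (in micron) 7859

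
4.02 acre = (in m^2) 1.627e+04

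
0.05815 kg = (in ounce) 2.051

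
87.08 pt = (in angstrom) 3.072e+08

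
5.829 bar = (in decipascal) 5.829e+06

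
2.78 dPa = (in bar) 2.78e-06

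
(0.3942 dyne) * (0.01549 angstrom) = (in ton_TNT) 1.459e-27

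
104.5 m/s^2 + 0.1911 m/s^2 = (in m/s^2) 104.7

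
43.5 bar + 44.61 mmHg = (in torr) 3.267e+04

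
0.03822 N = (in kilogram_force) 0.003897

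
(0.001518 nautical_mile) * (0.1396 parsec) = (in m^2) 1.211e+16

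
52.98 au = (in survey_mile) 4.925e+09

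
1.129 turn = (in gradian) 451.6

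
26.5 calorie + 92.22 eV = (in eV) 6.92e+20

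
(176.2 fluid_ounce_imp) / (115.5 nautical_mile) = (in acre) 5.783e-12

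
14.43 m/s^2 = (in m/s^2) 14.43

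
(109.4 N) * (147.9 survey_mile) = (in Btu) 2.468e+04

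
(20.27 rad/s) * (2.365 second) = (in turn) 7.63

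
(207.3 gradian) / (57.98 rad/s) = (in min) 0.000936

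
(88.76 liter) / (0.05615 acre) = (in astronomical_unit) 2.611e-15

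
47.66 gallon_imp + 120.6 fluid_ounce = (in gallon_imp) 48.44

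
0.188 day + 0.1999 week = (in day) 1.587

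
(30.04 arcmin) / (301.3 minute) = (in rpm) 4.616e-06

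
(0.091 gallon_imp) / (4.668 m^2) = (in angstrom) 8.862e+05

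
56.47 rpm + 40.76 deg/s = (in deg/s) 379.6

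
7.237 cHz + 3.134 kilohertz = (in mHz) 3.134e+06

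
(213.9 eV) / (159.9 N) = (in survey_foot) 7.032e-19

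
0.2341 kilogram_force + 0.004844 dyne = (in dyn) 2.296e+05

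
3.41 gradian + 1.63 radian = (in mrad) 1684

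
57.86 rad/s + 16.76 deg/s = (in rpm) 555.3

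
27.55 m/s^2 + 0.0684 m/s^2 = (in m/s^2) 27.62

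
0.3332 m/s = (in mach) 0.0009786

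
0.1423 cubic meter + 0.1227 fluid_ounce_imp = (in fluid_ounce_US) 4812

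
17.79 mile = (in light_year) 3.026e-12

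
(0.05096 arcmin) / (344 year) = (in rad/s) 1.366e-15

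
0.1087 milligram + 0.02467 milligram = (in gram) 0.0001334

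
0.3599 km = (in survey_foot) 1181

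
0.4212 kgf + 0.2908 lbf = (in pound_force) 1.219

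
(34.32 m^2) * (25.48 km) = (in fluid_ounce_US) 2.957e+10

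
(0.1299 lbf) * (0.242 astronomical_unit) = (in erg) 2.092e+17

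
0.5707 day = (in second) 4.931e+04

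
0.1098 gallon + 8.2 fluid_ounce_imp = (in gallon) 0.1713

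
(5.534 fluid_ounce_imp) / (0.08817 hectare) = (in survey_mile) 1.108e-10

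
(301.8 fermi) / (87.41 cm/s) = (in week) 5.709e-19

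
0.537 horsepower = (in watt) 400.4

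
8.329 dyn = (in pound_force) 1.872e-05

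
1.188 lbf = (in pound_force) 1.188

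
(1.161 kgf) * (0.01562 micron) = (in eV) 1.11e+12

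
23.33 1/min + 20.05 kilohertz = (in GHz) 2.005e-05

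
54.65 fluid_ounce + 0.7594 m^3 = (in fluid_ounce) 2.573e+04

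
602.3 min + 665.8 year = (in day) 2.43e+05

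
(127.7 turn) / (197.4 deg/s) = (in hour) 0.06469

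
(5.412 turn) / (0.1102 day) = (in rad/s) 0.003571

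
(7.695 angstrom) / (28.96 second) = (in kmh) 9.566e-11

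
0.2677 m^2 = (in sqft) 2.881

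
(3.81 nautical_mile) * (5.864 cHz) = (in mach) 1.215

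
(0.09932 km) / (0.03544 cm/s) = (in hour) 77.85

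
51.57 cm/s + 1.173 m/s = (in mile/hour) 3.778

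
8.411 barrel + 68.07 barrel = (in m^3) 12.16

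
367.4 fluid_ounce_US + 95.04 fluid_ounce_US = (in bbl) 0.08602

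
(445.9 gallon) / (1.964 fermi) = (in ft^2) 9.251e+15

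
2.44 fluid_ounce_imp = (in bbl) 0.0004361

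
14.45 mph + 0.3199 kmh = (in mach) 0.01923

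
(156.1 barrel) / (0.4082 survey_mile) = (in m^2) 0.03778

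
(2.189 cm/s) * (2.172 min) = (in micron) 2.853e+06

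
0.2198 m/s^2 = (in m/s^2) 0.2198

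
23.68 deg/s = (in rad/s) 0.4133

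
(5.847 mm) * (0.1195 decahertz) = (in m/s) 0.006987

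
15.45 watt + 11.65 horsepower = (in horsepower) 11.67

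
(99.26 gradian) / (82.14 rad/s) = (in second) 0.01898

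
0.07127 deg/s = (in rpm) 0.01188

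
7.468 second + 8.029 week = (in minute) 8.093e+04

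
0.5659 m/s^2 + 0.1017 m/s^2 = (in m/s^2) 0.6676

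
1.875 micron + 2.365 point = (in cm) 0.08362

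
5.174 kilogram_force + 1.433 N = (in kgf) 5.32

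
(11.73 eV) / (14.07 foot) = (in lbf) 9.852e-20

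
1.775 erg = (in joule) 1.775e-07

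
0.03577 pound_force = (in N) 0.1591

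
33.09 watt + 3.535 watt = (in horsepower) 0.04911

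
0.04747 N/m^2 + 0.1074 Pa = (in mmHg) 0.001162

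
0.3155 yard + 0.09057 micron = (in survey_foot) 0.9465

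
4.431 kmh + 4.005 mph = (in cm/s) 302.1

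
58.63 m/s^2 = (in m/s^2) 58.63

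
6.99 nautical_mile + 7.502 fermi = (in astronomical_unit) 8.654e-08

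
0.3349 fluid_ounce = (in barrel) 6.23e-05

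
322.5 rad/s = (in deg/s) 1.848e+04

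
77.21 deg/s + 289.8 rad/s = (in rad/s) 291.1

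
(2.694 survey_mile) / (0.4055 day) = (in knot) 0.2405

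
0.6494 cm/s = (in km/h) 0.02338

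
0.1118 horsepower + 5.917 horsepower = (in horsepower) 6.029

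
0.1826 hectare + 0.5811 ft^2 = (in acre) 0.4512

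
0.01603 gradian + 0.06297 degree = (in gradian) 0.086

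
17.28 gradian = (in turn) 0.0432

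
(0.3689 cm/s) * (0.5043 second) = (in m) 0.00186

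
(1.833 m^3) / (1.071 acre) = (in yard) 0.0004625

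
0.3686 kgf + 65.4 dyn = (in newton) 3.615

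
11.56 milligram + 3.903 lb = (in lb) 3.903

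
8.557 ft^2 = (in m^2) 0.795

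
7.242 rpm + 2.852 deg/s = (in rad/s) 0.8082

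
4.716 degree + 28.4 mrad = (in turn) 0.01762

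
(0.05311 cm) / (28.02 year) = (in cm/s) 6.01e-11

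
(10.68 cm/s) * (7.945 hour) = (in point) 8.659e+06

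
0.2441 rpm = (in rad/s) 0.02556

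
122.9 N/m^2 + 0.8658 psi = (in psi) 0.8836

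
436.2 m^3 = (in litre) 4.362e+05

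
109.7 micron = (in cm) 0.01097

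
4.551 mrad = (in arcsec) 938.7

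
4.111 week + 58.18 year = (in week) 3038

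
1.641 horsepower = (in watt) 1224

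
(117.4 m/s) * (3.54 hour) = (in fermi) 1.496e+21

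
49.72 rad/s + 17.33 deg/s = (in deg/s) 2866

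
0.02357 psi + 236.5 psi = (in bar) 16.31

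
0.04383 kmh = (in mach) 3.576e-05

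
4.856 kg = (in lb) 10.71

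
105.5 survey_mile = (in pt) 4.813e+08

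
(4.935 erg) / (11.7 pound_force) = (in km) 9.482e-12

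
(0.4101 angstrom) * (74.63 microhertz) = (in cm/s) 3.061e-13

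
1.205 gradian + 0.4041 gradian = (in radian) 0.02528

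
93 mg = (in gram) 0.093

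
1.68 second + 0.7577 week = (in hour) 127.3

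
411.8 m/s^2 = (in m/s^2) 411.8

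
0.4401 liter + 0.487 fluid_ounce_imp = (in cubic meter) 0.0004539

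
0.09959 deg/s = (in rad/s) 0.001738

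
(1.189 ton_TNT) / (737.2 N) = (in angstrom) 6.748e+16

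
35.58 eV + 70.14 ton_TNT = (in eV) 1.832e+30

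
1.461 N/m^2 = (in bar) 1.461e-05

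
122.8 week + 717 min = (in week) 122.9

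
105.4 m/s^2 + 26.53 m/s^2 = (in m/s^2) 131.9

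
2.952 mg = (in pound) 6.508e-06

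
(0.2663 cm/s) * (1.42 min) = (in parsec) 7.353e-18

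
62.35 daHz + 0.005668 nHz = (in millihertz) 6.235e+05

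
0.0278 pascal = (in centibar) 2.78e-05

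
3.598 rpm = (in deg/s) 21.59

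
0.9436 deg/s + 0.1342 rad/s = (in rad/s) 0.1507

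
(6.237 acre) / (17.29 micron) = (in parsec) 4.731e-08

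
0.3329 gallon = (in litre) 1.26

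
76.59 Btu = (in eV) 5.044e+23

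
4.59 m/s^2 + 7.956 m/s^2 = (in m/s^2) 12.55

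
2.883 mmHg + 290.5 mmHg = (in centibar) 39.11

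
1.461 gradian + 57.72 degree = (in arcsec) 2.125e+05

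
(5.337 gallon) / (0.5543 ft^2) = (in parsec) 1.271e-17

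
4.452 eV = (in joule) 7.133e-19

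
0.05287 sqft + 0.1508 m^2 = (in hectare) 1.557e-05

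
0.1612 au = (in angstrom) 2.412e+20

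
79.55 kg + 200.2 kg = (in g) 2.798e+05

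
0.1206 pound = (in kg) 0.0547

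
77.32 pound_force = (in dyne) 3.439e+07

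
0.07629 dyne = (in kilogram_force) 7.779e-08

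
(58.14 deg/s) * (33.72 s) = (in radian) 34.22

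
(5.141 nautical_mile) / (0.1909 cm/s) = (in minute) 8.312e+04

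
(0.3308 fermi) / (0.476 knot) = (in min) 2.251e-17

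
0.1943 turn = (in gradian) 77.72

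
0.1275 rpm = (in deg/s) 0.765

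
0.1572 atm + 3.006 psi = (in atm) 0.3617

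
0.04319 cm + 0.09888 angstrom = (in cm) 0.04319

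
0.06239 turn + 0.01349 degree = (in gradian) 24.97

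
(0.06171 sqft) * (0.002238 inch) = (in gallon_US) 8.609e-05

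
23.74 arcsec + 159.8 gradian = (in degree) 143.8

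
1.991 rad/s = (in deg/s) 114.1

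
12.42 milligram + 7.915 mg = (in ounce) 0.0007173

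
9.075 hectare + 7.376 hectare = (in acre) 40.65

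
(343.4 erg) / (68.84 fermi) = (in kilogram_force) 5.087e+07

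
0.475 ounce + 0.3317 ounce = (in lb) 0.05042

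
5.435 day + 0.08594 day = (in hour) 132.5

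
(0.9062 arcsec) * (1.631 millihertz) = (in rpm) 6.843e-08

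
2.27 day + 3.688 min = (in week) 0.3247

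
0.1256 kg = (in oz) 4.43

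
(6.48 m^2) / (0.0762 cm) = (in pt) 2.411e+07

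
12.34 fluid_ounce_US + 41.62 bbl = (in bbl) 41.62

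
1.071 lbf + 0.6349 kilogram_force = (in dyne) 1.099e+06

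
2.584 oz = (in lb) 0.1615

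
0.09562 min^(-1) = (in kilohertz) 1.594e-06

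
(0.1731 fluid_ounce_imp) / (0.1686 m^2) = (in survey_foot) 9.571e-05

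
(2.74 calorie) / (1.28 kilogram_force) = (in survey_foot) 2.996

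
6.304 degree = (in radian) 0.11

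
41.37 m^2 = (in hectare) 0.004137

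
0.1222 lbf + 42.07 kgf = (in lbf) 92.87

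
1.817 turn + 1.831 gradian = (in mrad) 1.145e+04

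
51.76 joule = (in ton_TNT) 1.237e-08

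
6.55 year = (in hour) 5.738e+04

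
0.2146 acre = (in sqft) 9348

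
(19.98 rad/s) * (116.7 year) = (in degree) 4.213e+12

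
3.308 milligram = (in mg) 3.308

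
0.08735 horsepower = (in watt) 65.14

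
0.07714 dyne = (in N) 7.714e-07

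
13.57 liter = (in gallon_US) 3.585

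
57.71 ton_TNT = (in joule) 2.415e+11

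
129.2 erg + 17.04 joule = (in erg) 1.704e+08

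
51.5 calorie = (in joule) 215.5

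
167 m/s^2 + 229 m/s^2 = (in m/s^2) 396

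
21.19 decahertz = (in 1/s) 211.9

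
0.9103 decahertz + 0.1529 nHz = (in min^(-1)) 546.2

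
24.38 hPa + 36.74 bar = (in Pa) 3.676e+06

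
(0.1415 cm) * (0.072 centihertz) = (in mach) 2.992e-09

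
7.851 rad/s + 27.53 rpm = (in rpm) 102.5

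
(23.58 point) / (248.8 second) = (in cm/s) 0.003343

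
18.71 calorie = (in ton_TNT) 1.871e-08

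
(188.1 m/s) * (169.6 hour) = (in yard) 1.256e+08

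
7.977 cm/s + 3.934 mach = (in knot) 2604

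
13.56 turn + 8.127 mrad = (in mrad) 8.521e+04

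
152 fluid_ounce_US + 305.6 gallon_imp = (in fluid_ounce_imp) 4.905e+04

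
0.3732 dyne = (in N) 3.732e-06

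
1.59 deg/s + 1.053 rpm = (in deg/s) 7.908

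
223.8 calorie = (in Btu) 0.8875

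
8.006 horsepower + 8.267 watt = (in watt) 5978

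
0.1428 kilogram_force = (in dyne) 1.4e+05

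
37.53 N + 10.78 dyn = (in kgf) 3.827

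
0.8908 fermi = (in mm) 8.908e-13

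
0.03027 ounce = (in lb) 0.001892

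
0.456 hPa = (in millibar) 0.456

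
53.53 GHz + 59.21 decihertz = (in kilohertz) 5.353e+07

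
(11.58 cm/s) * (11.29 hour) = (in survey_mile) 2.925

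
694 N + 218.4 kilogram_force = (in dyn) 2.836e+08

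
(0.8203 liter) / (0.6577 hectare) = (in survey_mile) 7.75e-11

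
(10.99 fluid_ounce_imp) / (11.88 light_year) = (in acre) 6.865e-25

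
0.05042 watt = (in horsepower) 6.761e-05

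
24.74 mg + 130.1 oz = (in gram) 3688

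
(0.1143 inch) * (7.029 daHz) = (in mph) 0.4565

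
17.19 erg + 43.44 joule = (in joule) 43.44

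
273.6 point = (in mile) 5.997e-05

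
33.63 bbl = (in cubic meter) 5.347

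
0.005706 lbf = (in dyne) 2538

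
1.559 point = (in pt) 1.559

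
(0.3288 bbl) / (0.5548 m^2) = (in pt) 267.1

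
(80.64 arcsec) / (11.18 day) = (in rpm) 3.865e-09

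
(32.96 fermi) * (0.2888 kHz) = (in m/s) 9.519e-12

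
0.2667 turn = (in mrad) 1676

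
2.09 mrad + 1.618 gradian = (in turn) 0.004378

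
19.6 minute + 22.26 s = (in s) 1198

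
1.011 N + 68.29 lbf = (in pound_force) 68.52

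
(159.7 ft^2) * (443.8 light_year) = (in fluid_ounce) 2.106e+24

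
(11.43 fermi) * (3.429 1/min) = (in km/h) 2.352e-15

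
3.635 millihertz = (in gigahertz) 3.635e-12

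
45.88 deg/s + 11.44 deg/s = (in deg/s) 57.32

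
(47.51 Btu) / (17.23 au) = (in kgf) 1.983e-09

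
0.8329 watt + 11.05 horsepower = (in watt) 8241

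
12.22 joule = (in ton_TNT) 2.921e-09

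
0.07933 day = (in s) 6854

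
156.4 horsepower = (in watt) 1.166e+05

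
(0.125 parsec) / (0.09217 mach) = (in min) 2.048e+12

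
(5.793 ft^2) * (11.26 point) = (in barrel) 0.01345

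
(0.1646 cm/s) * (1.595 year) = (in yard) 9.054e+04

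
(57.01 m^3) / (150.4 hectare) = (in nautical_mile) 2.047e-08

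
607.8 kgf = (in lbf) 1340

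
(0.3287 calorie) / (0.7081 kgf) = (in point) 561.4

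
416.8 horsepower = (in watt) 3.108e+05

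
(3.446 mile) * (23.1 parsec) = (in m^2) 3.953e+21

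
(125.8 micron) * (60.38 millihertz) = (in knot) 1.477e-05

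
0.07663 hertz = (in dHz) 0.7663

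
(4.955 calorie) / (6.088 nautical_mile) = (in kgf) 0.0001875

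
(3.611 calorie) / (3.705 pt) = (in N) 1.156e+04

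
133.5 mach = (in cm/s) 4.546e+06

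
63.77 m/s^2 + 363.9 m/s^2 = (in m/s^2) 427.7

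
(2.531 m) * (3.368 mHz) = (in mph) 0.01907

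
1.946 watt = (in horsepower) 0.00261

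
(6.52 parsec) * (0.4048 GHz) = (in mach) 2.392e+23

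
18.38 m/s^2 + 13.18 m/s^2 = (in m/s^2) 31.56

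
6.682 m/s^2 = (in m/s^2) 6.682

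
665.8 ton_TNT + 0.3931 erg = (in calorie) 6.658e+11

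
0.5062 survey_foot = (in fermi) 1.543e+14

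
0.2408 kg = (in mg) 2.408e+05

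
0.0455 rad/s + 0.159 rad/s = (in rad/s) 0.2045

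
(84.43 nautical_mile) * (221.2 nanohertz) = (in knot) 0.06723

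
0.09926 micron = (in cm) 9.926e-06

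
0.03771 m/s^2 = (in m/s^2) 0.03771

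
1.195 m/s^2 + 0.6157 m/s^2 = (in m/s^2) 1.811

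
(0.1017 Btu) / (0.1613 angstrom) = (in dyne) 6.652e+17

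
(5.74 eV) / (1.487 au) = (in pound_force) 9.294e-31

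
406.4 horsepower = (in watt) 3.031e+05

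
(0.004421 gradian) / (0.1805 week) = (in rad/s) 6.361e-10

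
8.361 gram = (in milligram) 8361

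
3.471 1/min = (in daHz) 0.005785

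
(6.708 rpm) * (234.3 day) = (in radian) 1.422e+07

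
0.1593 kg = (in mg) 1.593e+05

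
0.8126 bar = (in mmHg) 609.5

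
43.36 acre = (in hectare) 17.55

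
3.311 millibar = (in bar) 0.003311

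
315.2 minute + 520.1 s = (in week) 0.03213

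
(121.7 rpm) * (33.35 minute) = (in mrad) 2.55e+07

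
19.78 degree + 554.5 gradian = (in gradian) 576.5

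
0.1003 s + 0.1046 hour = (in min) 6.278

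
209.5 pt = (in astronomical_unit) 4.94e-13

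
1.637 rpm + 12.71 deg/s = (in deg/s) 22.53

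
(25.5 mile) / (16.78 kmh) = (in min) 146.7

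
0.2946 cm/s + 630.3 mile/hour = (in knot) 547.7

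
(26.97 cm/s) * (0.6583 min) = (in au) 7.121e-11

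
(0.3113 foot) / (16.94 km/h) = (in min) 0.0003361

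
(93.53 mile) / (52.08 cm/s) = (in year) 0.009165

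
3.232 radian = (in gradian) 205.8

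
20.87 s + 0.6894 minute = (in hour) 0.01729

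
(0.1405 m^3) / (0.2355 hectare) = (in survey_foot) 0.0001957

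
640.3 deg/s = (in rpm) 106.7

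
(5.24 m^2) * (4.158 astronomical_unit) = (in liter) 3.259e+15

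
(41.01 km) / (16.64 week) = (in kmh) 0.01467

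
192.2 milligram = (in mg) 192.2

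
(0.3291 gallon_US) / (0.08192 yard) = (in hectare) 1.663e-06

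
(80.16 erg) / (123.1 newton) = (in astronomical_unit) 4.353e-19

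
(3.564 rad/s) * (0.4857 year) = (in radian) 5.459e+07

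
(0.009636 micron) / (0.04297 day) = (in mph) 5.806e-12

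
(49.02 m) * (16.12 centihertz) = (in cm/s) 790.2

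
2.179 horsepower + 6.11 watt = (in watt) 1631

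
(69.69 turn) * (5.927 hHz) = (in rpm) 2.478e+06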